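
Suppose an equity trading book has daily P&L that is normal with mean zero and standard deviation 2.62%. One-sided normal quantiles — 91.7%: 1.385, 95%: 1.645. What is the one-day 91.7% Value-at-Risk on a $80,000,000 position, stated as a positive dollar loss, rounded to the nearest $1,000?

$2,903,000

VaR = z·σ = 1.385 × 2.62% = 3.629%.
On $80,000,000: 0.03629 × $80,000,000 = $2,903,200.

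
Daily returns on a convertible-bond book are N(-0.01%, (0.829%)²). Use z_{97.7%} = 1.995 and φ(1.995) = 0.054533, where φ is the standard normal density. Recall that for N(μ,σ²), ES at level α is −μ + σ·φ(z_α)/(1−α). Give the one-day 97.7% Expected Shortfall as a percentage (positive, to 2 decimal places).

1.98%

Tail multiplier: φ(z)/(1−α) = 0.054533 / 0.023 = 2.371.
ES = −(-0.01%) + 0.829% × 2.371 = 1.976%.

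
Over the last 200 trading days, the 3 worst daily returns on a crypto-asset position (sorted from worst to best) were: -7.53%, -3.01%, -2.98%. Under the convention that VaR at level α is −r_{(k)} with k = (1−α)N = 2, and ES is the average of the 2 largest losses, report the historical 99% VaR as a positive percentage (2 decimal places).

3.01%

k = 2; the 2nd lowest return is -3.01%, so VaR = 3.01%.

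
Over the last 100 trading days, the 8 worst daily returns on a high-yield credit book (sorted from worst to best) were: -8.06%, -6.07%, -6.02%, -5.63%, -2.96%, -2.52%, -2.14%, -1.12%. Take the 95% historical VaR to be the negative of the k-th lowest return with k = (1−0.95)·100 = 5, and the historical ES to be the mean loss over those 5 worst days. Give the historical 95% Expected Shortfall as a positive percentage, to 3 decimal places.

The 5 worst returns sum to -28.74%.
ES = −(-28.74%) / 5 = 5.748%.

5.748%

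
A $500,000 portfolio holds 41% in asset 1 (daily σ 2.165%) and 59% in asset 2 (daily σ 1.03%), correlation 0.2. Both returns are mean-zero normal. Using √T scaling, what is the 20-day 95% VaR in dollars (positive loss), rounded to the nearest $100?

σ_p = √(0.41²·2.165² + 0.59²·1.03² + 2·0.2·0.41·0.59·2.165·1.03) = 1.172%.
σ_{20d} = 1.172% × √20 = 5.241%.
z(95%) = 1.645.
VaR = 1.645 × 5.241% = 8.621%; on $500,000 that is $43,105.

$43,100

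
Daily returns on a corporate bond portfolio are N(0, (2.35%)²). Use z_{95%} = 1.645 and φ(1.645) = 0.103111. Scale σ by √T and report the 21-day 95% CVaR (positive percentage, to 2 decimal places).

22.21%

σ_{21d} = 2.35% × √21 = 10.769%.
ES multiplier = φ(z)/(1−α) = 0.103111/0.05 = 2.062.
ES = 10.769% × 2.062 = 22.206%.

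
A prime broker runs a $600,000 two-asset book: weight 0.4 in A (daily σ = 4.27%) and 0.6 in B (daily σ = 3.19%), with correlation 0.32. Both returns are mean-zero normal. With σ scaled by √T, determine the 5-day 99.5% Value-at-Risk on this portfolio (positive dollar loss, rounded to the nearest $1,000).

σ_p = √(0.4²·4.27² + 0.6²·3.19² + 2·0.32·0.4·0.6·4.27·3.19) = 2.945%.
σ_{5d} = 2.945% × √5 = 6.585%.
z(99.5%) = 2.576.
VaR = 2.576 × 6.585% = 16.963%; on $600,000 that is $101,778.

$102,000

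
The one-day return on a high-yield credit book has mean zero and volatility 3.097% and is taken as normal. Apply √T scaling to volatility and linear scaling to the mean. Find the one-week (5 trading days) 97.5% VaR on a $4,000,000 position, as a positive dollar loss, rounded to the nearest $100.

At 97.5%, z = 1.960.
σ_{5d} = 3.097% × √5 = 6.925%.
VaR = 1.960 × 6.925% = 13.573%.
On $4,000,000: 0.13573 × $4,000,000 = $542,920.

$542,900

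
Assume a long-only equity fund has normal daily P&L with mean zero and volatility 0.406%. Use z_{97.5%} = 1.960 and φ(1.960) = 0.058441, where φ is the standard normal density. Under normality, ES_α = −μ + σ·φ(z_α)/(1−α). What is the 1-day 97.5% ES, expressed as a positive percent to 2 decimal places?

Tail multiplier: φ(z)/(1−α) = 0.058441 / 0.025 = 2.338.
ES = 0.406% × 2.338 = 0.949%.

0.95%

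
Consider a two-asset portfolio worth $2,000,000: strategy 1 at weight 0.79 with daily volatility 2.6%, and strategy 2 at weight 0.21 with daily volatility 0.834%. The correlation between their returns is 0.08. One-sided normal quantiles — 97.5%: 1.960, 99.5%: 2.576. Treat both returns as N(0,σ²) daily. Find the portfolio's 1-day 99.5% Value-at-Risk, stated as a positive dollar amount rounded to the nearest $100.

σ_p² = 0.79²·2.6² + 0.21²·0.834² + 2·0.08·0.79·0.21·2.6·0.834 = 4.3071 (%²).
σ_p = √4.3071 = 2.075%.
VaR = 2.576 × 2.075% = 5.345%; on $2,000,000 that is $106,900.

$106,900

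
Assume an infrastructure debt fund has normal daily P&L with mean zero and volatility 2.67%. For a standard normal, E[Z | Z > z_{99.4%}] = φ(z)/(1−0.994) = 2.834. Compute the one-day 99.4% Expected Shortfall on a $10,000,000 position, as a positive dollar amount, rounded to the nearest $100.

ES = 2.67% × 2.834 = 7.567%.
On $10,000,000: 0.07567 × $10,000,000 = $756,700.

$756,700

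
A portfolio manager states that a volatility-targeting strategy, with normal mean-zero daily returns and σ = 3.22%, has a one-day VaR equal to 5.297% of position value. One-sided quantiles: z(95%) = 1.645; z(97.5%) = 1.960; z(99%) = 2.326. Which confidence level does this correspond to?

Implied z = VaR/σ = 5.297 / 3.22 = 1.645.
This matches z(95%) = 1.645.

95%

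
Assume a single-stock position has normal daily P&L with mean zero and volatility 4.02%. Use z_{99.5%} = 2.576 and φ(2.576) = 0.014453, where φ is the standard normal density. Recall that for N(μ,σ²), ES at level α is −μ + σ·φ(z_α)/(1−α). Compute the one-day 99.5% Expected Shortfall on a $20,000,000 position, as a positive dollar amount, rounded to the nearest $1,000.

$2,324,000

Tail multiplier: φ(z)/(1−α) = 0.014453 / 0.005 = 2.891.
ES = 4.02% × 2.891 = 11.622%.
On $20,000,000: 0.11622 × $20,000,000 = $2,324,400.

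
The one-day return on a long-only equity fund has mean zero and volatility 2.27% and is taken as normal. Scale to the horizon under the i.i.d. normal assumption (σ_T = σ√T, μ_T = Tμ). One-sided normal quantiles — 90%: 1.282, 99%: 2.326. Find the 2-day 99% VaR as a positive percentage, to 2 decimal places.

7.47%

σ_{2d} = 2.27% × √2 = 3.210%.
VaR = 2.326 × 3.210% = 7.466%.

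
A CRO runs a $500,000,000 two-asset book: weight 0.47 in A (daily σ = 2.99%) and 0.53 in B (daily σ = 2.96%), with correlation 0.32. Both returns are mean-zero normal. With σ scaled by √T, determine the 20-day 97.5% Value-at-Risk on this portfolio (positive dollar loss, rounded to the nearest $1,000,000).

$106,000,000

σ_p = √(0.47²·2.99² + 0.53²·2.96² + 2·0.32·0.47·0.53·2.99·2.96) = 2.418%.
σ_{20d} = 2.418% × √20 = 10.814%.
z(97.5%) = 1.960.
VaR = 1.960 × 10.814% = 21.195%; on $500,000,000 that is $105,975,000.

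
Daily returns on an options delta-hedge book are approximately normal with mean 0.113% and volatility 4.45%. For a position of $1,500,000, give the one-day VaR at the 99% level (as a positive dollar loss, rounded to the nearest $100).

$153,600

At 99% one-sided, z = 2.326.
VaR = −μ + z·σ = −(0.113%) + 2.326 × 4.45% = 10.238%.
On $1,500,000: 0.10238 × $1,500,000 = $153,570.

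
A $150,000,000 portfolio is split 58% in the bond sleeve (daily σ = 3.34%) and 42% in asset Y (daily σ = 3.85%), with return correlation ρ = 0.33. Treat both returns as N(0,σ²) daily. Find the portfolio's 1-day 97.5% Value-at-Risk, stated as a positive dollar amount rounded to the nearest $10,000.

σ_p² = 0.58²·3.34² + 0.42²·3.85² + 2·0.33·0.58·0.42·3.34·3.85 = 8.4349 (%²).
σ_p = √8.4349 = 2.904%.
At 97.5%, z = 1.960.
VaR = 1.960 × 2.904% = 5.692%; on $150,000,000 that is $8,538,000.

$8,540,000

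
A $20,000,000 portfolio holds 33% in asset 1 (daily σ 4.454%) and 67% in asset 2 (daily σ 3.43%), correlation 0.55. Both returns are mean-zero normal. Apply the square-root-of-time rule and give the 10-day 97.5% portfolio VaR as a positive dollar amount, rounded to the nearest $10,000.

σ_p = √(0.33²·4.454² + 0.67²·3.43² + 2·0.55·0.33·0.67·4.454·3.43) = 3.340%.
σ_{10d} = 3.340% × √10 = 10.562%.
z(97.5%) = 1.960.
VaR = 1.960 × 10.562% = 20.702%; on $20,000,000 that is $4,140,400.

$4,140,000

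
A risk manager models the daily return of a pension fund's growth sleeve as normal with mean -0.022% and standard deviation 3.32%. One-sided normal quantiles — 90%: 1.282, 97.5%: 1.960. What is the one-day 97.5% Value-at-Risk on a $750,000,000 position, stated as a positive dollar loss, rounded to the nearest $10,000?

VaR = −μ + z·σ = −(-0.022%) + 1.960 × 3.32% = 6.529%.
On $750,000,000: 0.06529 × $750,000,000 = $48,967,500.

$48,970,000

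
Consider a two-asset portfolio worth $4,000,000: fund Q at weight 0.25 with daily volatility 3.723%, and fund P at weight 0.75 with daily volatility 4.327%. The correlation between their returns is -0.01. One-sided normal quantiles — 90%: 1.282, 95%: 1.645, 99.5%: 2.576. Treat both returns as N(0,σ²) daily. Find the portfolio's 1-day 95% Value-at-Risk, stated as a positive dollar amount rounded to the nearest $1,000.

$222,000

σ_p² = 0.25²·3.723² + 0.75²·4.327² + 2·-0.01·0.25·0.75·3.723·4.327 = 11.3375 (%²).
σ_p = √11.3375 = 3.367%.
VaR = 1.645 × 3.367% = 5.539%; on $4,000,000 that is $221,560.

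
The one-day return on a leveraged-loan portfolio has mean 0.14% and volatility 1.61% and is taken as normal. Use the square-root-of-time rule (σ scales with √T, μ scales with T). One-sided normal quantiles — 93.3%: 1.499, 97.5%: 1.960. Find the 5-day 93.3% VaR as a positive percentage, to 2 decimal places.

σ_{5d} = 1.61% × √5 = 3.600%; μ_{5d} = 5 × 0.14% = 0.700%.
VaR = −(0.700%) + 1.499 × 3.600% = 4.696%.

4.70%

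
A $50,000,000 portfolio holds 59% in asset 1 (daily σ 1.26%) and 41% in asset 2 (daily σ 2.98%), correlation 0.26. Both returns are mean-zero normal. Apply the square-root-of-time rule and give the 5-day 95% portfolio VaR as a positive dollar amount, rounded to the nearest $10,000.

$2,920,000

σ_p = √(0.59²·1.26² + 0.41²·2.98² + 2·0.26·0.59·0.41·1.26·2.98) = 1.587%.
σ_{5d} = 1.587% × √5 = 3.549%.
z(95%) = 1.645.
VaR = 1.645 × 3.549% = 5.838%; on $50,000,000 that is $2,919,000.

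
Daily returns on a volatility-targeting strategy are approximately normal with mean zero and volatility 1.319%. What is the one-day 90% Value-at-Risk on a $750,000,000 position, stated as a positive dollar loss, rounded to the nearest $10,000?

$12,680,000

At 90% one-sided, z = 1.282.
VaR = z·σ = 1.282 × 1.319% = 1.691%.
On $750,000,000: 0.01691 × $750,000,000 = $12,682,500.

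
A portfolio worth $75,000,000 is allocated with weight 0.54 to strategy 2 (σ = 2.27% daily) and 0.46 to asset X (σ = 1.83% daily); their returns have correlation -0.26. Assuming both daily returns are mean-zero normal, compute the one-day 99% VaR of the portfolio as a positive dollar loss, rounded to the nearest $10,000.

$2,260,000

σ_p² = 0.54²·2.27² + 0.46²·1.83² + 2·-0.26·0.54·0.46·2.27·1.83 = 1.6746 (%²).
σ_p = √1.6746 = 1.294%.
At 99%, z = 2.326.
VaR = 2.326 × 1.294% = 3.010%; on $75,000,000 that is $2,257,500.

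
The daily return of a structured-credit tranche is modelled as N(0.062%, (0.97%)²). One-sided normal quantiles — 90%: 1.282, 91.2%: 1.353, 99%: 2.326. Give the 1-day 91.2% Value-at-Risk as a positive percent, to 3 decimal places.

VaR = −μ + z·σ = −(0.062%) + 1.353 × 0.97% = 1.250%.

1.250%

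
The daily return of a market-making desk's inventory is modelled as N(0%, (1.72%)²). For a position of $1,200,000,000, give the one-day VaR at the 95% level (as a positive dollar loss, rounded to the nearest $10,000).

At 95% one-sided, z = 1.645.
VaR = z·σ = 1.645 × 1.72% = 2.829%.
On $1,200,000,000: 0.02829 × $1,200,000,000 = $33,948,000.

$33,950,000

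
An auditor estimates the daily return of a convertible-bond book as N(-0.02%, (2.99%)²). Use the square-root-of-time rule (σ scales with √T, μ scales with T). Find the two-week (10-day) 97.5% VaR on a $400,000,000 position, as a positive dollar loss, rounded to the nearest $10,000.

$74,930,000

At 97.5%, z = 1.960.
σ_{10d} = 2.99% × √10 = 9.455%; μ_{10d} = 10 × -0.02% = -0.200%.
VaR = −(-0.200%) + 1.960 × 9.455% = 18.732%.
On $400,000,000: 0.18732 × $400,000,000 = $74,928,000.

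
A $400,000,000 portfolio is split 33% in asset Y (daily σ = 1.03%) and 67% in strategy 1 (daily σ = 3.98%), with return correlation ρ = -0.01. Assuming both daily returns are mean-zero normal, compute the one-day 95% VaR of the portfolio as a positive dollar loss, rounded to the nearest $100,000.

σ_p² = 0.33²·1.03² + 0.67²·3.98² + 2·-0.01·0.33·0.67·1.03·3.98 = 7.2082 (%²).
σ_p = √7.2082 = 2.685%.
At 95%, z = 1.645.
VaR = 1.645 × 2.685% = 4.417%; on $400,000,000 that is $17,668,000.

$17,700,000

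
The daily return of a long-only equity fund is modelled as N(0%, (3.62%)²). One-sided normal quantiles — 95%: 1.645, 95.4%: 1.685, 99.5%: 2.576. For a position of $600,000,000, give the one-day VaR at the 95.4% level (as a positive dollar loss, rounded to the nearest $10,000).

$36,600,000

VaR = z·σ = 1.685 × 3.62% = 6.100%.
On $600,000,000: 0.06100 × $600,000,000 = $36,600,000.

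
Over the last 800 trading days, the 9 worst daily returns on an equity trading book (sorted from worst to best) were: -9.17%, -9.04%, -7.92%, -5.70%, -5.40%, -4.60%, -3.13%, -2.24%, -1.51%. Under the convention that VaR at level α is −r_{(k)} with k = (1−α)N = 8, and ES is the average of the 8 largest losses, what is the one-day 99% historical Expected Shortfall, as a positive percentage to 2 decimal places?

5.90%

The 8 worst returns sum to -47.20%.
ES = −(-47.20%) / 8 = 5.9% ≈ 5.90%.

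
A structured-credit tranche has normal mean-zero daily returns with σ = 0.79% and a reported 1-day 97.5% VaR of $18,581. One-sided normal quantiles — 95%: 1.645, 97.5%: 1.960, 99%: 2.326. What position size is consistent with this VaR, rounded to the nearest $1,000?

VaR as a fraction of value: z·σ = 1.960 × 0.79% = 1.5484%.
Position = $18,581 / 0.015484 = $1,200,013.

$1,200,000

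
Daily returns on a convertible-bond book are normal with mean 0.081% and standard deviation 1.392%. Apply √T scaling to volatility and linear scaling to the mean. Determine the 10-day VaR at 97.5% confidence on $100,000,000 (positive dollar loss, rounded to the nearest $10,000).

At 97.5%, z = 1.960.
σ_{10d} = 1.392% × √10 = 4.402%; μ_{10d} = 10 × 0.081% = 0.810%.
VaR = −(0.810%) + 1.960 × 4.402% = 7.818%.
On $100,000,000: 0.07818 × $100,000,000 = $7,818,000.

$7,820,000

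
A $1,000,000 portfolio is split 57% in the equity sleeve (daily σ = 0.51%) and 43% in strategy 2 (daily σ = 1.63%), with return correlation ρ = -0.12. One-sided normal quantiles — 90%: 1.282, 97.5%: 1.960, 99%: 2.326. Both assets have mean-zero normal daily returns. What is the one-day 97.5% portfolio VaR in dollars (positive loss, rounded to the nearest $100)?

$14,200

σ_p² = 0.57²·0.51² + 0.43²·1.63² + 2·-0.12·0.57·0.43·0.51·1.63 = 0.5269 (%²).
σ_p = √0.5269 = 0.726%.
VaR = 1.960 × 0.726% = 1.423%; on $1,000,000 that is $14,230.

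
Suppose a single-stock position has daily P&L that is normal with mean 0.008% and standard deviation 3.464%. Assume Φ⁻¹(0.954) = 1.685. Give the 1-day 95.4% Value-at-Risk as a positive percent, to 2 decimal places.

VaR = −μ + z·σ = −(0.008%) + 1.685 × 3.464% = 5.829%.

5.83%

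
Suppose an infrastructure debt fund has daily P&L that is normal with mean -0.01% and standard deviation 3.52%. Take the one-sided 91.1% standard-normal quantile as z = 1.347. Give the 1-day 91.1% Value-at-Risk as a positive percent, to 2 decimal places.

4.75%

VaR = −μ + z·σ = −(-0.01%) + 1.347 × 3.52% = 4.751%.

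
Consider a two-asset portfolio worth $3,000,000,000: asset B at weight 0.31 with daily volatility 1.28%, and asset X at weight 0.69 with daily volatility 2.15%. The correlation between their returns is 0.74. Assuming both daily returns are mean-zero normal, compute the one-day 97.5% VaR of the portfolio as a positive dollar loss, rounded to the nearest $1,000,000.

$106,000,000

σ_p² = 0.31²·1.28² + 0.69²·2.15² + 2·0.74·0.31·0.69·1.28·2.15 = 3.2294 (%²).
σ_p = √3.2294 = 1.797%.
At 97.5%, z = 1.960.
VaR = 1.960 × 1.797% = 3.522%; on $3,000,000,000 that is $105,660,000.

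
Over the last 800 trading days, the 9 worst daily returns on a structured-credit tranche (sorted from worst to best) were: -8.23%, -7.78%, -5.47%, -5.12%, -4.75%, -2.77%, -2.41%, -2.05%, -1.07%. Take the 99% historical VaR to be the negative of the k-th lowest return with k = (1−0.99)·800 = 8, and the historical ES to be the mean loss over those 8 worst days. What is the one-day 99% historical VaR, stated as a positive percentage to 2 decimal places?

k = 8; the 8th lowest return is -2.05%, so VaR = 2.05%.

2.05%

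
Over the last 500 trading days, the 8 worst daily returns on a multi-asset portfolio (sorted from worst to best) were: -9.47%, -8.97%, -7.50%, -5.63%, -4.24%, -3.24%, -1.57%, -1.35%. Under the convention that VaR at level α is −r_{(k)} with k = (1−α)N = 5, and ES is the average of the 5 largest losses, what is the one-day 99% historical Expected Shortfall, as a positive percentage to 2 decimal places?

The 5 worst returns sum to -35.81%.
ES = −(-35.81%) / 5 = 7.162% ≈ 7.16%.

7.16%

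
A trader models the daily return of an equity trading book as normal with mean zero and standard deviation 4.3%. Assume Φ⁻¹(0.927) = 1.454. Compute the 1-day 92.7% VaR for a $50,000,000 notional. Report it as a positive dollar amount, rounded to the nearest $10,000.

VaR = z·σ = 1.454 × 4.3% = 6.252%.
On $50,000,000: 0.06252 × $50,000,000 = $3,126,000.

$3,130,000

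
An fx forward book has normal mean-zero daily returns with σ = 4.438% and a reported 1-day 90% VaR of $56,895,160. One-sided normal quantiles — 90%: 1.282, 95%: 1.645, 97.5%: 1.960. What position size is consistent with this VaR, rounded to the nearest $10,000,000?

VaR as a fraction of value: z·σ = 1.282 × 4.438% = 5.68952%.
Position = $56,895,160 / 0.0568952 = $1,000,000,000.

$1,000,000,000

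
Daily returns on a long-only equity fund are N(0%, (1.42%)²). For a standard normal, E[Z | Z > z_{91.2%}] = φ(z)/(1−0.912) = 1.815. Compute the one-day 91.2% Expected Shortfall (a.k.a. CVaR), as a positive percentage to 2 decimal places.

2.58%

ES = 1.42% × 1.815 = 2.577%.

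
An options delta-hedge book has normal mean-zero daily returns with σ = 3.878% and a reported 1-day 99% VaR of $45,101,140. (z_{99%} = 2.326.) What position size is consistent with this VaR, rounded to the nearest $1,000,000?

VaR as a fraction of value: z·σ = 2.326 × 3.878% = 9.02023%.
Position = $45,101,140 / 0.0902023 = $500,000,000.

$500,000,000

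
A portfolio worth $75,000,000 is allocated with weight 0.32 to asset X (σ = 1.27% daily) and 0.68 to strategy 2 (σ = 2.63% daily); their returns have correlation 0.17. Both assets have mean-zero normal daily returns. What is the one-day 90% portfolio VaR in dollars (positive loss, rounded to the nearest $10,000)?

σ_p² = 0.32²·1.27² + 0.68²·2.63² + 2·0.17·0.32·0.68·1.27·2.63 = 3.6106 (%²).
σ_p = √3.6106 = 1.900%.
At 90%, z = 1.282.
VaR = 1.282 × 1.900% = 2.436%; on $75,000,000 that is $1,827,000.

$1,830,000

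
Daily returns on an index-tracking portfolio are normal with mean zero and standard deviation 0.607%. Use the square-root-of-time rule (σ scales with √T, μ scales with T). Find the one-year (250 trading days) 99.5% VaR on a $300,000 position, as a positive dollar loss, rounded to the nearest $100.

At 99.5%, z = 2.576.
σ_{250d} = 0.607% × √250 = 9.598%.
VaR = 2.576 × 9.598% = 24.724%.
On $300,000: 0.24724 × $300,000 = $74,172.

$74,200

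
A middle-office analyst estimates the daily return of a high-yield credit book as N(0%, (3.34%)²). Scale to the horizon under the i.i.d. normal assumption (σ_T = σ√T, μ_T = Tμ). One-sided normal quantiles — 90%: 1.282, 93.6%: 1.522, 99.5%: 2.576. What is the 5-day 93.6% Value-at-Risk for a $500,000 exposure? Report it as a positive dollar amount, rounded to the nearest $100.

$56,800

σ_{5d} = 3.34% × √5 = 7.468%.
VaR = 1.522 × 7.468% = 11.366%.
On $500,000: 0.11366 × $500,000 = $56,830.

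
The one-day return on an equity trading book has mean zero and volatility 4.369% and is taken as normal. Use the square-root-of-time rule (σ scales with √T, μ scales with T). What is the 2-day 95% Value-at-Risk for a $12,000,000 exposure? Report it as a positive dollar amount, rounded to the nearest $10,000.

$1,220,000

At 95%, z = 1.645.
σ_{2d} = 4.369% × √2 = 6.179%.
VaR = 1.645 × 6.179% = 10.164%.
On $12,000,000: 0.10164 × $12,000,000 = $1,219,680.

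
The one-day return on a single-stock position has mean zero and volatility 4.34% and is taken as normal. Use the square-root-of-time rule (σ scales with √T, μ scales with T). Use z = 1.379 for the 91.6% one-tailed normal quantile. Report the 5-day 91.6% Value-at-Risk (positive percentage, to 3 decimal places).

σ_{5d} = 4.34% × √5 = 9.705%.
VaR = 1.379 × 9.705% = 13.383%.

13.383%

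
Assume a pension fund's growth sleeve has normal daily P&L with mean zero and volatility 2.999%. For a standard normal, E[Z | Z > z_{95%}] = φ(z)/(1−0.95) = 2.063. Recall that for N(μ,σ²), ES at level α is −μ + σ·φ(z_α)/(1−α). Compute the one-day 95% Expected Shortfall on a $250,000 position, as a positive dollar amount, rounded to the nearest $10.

$15,470

ES = 2.999% × 2.063 = 6.187%.
On $250,000: 0.06187 × $250,000 = $15,468.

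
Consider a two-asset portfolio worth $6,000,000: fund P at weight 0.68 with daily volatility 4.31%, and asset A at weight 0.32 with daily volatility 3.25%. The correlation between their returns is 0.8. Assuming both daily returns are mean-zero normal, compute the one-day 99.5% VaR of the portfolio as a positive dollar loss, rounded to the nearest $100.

σ_p² = 0.68²·4.31² + 0.32²·3.25² + 2·0.8·0.68·0.32·4.31·3.25 = 14.5480 (%²).
σ_p = √14.5480 = 3.814%.
At 99.5%, z = 2.576.
VaR = 2.576 × 3.814% = 9.825%; on $6,000,000 that is $589,500.

$589,500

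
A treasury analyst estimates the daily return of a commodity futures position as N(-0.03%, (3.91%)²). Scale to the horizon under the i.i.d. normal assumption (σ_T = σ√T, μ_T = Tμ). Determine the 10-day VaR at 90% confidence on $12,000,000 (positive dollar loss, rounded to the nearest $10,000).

$1,940,000

At 90%, z = 1.282.
σ_{10d} = 3.91% × √10 = 12.365%; μ_{10d} = 10 × -0.03% = -0.300%.
VaR = −(-0.300%) + 1.282 × 12.365% = 16.152%.
On $12,000,000: 0.16152 × $12,000,000 = $1,938,240.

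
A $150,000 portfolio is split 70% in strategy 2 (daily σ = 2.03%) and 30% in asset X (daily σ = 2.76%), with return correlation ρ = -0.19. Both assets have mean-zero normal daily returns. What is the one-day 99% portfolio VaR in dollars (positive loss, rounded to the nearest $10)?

$5,240

σ_p² = 0.7²·2.03² + 0.3²·2.76² + 2·-0.19·0.7·0.3·2.03·2.76 = 2.2577 (%²).
σ_p = √2.2577 = 1.503%.
At 99%, z = 2.326.
VaR = 2.326 × 1.503% = 3.496%; on $150,000 that is $5,244.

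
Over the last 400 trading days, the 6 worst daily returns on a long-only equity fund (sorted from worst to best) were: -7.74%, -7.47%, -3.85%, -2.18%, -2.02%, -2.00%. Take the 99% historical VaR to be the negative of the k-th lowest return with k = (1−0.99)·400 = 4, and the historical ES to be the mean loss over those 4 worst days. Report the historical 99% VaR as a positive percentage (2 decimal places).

2.18%

k = 4; the 4th lowest return is -2.18%, so VaR = 2.18%.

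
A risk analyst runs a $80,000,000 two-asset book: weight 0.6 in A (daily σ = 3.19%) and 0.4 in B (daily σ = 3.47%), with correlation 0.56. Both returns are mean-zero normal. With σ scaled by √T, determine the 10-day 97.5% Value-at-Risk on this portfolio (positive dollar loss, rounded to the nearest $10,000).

σ_p = √(0.6²·3.19² + 0.4²·3.47² + 2·0.56·0.6·0.4·3.19·3.47) = 2.927%.
σ_{10d} = 2.927% × √10 = 9.256%.
z(97.5%) = 1.960.
VaR = 1.960 × 9.256% = 18.142%; on $80,000,000 that is $14,513,600.

$14,510,000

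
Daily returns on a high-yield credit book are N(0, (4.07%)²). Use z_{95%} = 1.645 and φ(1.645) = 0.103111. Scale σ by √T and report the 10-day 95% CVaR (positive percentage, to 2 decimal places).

26.54%

σ_{10d} = 4.07% × √10 = 12.870%.
ES multiplier = φ(z)/(1−α) = 0.103111/0.05 = 2.062.
ES = 12.870% × 2.062 = 26.538%.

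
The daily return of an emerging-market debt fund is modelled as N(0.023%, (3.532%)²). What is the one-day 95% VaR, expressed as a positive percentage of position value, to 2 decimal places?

At 95% one-sided, z = 1.645.
VaR = −μ + z·σ = −(0.023%) + 1.645 × 3.532% = 5.787%.

5.79%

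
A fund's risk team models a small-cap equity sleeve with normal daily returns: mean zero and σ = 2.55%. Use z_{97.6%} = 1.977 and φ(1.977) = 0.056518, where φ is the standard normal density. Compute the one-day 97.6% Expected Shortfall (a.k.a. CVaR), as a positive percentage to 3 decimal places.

6.005%

Tail multiplier: φ(z)/(1−α) = 0.056518 / 0.024 = 2.355.
ES = 2.55% × 2.355 = 6.005%.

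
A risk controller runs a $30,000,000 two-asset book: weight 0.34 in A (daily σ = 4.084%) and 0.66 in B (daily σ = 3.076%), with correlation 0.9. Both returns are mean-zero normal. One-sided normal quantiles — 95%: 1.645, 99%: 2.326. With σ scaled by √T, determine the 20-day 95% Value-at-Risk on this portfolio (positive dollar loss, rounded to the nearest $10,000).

$7,360,000

σ_p = √(0.34²·4.084² + 0.66²·3.076² + 2·0.9·0.34·0.66·4.084·3.076) = 3.335%.
σ_{20d} = 3.335% × √20 = 14.915%.
VaR = 1.645 × 14.915% = 24.535%; on $30,000,000 that is $7,360,500.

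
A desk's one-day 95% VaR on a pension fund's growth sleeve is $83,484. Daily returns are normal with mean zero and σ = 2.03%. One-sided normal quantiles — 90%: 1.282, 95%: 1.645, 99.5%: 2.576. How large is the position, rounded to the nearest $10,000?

VaR as a fraction of value: z·σ = 1.645 × 2.03% = 3.33935%.
Position = $83,484 / 0.0333935 = $2,500,007.

$2,500,000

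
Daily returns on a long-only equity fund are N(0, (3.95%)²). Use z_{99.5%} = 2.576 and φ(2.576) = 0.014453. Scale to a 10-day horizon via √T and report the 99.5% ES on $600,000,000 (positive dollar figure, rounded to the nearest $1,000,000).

$217,000,000

σ_{10d} = 3.95% × √10 = 12.491%.
ES multiplier = φ(z)/(1−α) = 0.014453/0.005 = 2.891.
ES = 12.491% × 2.891 = 36.111%; on $600,000,000: $216,666,000.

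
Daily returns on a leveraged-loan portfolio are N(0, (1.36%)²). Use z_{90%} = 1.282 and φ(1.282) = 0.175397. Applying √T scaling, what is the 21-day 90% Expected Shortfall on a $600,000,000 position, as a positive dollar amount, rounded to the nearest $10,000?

$65,590,000

σ_{21d} = 1.36% × √21 = 6.232%.
ES multiplier = φ(z)/(1−α) = 0.175397/0.1 = 1.754.
ES = 6.232% × 1.754 = 10.931%; on $600,000,000: $65,586,000.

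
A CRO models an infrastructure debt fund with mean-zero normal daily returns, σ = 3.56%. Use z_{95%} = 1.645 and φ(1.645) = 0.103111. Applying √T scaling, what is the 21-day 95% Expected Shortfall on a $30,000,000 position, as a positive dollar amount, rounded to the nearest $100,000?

$10,100,000

σ_{21d} = 3.56% × √21 = 16.314%.
ES multiplier = φ(z)/(1−α) = 0.103111/0.05 = 2.062.
ES = 16.314% × 2.062 = 33.639%; on $30,000,000: $10,091,700.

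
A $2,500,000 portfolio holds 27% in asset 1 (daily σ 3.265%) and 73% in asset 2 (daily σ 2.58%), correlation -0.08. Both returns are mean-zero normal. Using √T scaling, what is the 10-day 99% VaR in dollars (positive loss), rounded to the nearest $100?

σ_p = √(0.27²·3.265² + 0.73²·2.58² + 2·-0.08·0.27·0.73·3.265·2.58) = 2.015%.
σ_{10d} = 2.015% × √10 = 6.372%.
z(99%) = 2.326.
VaR = 2.326 × 6.372% = 14.821%; on $2,500,000 that is $370,525.

$370,500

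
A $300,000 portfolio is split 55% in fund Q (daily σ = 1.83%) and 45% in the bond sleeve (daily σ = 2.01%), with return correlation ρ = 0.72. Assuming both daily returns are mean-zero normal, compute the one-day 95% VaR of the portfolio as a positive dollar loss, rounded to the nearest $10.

$8,750

σ_p² = 0.55²·1.83² + 0.45²·2.01² + 2·0.72·0.55·0.45·1.83·2.01 = 3.1421 (%²).
σ_p = √3.1421 = 1.773%.
At 95%, z = 1.645.
VaR = 1.645 × 1.773% = 2.917%; on $300,000 that is $8,751.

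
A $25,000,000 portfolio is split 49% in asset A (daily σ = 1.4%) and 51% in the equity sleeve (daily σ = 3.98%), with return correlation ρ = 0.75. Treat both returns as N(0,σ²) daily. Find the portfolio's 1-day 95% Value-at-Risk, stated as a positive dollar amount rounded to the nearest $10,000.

σ_p² = 0.49²·1.4² + 0.51²·3.98² + 2·0.75·0.49·0.51·1.4·3.98 = 6.6793 (%²).
σ_p = √6.6793 = 2.584%.
At 95%, z = 1.645.
VaR = 1.645 × 2.584% = 4.251%; on $25,000,000 that is $1,062,750.

$1,060,000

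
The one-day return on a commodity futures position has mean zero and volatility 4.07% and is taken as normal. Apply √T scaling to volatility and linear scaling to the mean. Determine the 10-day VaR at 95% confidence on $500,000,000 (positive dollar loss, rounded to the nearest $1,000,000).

At 95%, z = 1.645.
σ_{10d} = 4.07% × √10 = 12.870%.
VaR = 1.645 × 12.870% = 21.171%.
On $500,000,000: 0.21171 × $500,000,000 = $105,855,000.

$106,000,000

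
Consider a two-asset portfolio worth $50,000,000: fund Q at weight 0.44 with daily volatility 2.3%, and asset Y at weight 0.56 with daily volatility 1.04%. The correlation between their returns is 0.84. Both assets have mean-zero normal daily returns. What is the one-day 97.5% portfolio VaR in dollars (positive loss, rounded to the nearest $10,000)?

$1,500,000

σ_p² = 0.44²·2.3² + 0.56²·1.04² + 2·0.84·0.44·0.56·2.3·1.04 = 2.3535 (%²).
σ_p = √2.3535 = 1.534%.
At 97.5%, z = 1.960.
VaR = 1.960 × 1.534% = 3.007%; on $50,000,000 that is $1,503,500.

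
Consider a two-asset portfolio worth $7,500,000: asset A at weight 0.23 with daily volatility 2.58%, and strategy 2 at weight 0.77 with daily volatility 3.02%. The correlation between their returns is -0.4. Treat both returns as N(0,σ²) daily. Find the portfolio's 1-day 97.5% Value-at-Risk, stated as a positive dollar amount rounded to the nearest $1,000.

$317,000

σ_p² = 0.23²·2.58² + 0.77²·3.02² + 2·-0.4·0.23·0.77·2.58·3.02 = 4.6557 (%²).
σ_p = √4.6557 = 2.158%.
At 97.5%, z = 1.960.
VaR = 1.960 × 2.158% = 4.230%; on $7,500,000 that is $317,250.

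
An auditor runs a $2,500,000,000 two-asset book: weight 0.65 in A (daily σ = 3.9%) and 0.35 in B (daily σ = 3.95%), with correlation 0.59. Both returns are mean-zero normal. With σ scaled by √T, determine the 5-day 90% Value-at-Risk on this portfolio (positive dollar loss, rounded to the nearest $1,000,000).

$253,000,000

σ_p = √(0.65²·3.9² + 0.35²·3.95² + 2·0.59·0.65·0.35·3.9·3.95) = 3.532%.
σ_{5d} = 3.532% × √5 = 7.898%.
z(90%) = 1.282.
VaR = 1.282 × 7.898% = 10.125%; on $2,500,000,000 that is $253,125,000.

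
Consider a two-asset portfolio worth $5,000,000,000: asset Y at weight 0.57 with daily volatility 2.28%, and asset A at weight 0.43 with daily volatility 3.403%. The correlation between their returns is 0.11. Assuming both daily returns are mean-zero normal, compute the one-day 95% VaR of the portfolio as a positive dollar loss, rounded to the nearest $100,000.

σ_p² = 0.57²·2.28² + 0.43²·3.403² + 2·0.11·0.57·0.43·2.28·3.403 = 4.2485 (%²).
σ_p = √4.2485 = 2.061%.
At 95%, z = 1.645.
VaR = 1.645 × 2.061% = 3.390%; on $5,000,000,000 that is $169,500,000.

$169,500,000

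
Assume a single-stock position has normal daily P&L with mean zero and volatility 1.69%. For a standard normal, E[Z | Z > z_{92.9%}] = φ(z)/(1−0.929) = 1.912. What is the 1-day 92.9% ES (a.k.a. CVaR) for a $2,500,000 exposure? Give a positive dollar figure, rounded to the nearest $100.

$80,800

ES = 1.69% × 1.912 = 3.231%.
On $2,500,000: 0.03231 × $2,500,000 = $80,775.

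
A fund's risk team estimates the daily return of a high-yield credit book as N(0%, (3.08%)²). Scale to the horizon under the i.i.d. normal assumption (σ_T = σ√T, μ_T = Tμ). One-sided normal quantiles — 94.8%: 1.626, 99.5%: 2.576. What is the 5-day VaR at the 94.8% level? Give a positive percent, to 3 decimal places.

11.198%

σ_{5d} = 3.08% × √5 = 6.887%.
VaR = 1.626 × 6.887% = 11.198%.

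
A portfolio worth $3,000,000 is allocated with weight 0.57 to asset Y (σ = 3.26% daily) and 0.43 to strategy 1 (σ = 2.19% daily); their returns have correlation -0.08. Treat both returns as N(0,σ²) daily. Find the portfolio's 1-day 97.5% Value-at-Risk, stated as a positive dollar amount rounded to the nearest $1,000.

σ_p² = 0.57²·3.26² + 0.43²·2.19² + 2·-0.08·0.57·0.43·3.26·2.19 = 4.0597 (%²).
σ_p = √4.0597 = 2.015%.
At 97.5%, z = 1.960.
VaR = 1.960 × 2.015% = 3.949%; on $3,000,000 that is $118,470.

$118,000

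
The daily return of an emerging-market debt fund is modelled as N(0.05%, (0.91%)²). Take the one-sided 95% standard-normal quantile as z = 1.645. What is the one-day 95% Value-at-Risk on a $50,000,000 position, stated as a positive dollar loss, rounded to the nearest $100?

$723,500

VaR = −μ + z·σ = −(0.05%) + 1.645 × 0.91% = 1.447%.
On $50,000,000: 0.01447 × $50,000,000 = $723,500.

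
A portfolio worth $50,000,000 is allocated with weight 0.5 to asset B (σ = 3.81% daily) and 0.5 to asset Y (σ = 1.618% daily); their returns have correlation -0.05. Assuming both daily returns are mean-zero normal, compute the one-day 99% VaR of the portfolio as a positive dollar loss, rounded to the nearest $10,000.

σ_p² = 0.5²·3.81² + 0.5²·1.618² + 2·-0.05·0.5·0.5·3.81·1.618 = 4.1294 (%²).
σ_p = √4.1294 = 2.032%.
At 99%, z = 2.326.
VaR = 2.326 × 2.032% = 4.726%; on $50,000,000 that is $2,363,000.

$2,360,000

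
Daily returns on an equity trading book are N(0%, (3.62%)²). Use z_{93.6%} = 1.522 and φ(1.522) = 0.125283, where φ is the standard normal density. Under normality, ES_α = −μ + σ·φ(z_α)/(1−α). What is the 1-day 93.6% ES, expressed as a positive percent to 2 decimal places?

Tail multiplier: φ(z)/(1−α) = 0.125283 / 0.064 = 1.958.
ES = 3.62% × 1.958 = 7.088%.

7.09%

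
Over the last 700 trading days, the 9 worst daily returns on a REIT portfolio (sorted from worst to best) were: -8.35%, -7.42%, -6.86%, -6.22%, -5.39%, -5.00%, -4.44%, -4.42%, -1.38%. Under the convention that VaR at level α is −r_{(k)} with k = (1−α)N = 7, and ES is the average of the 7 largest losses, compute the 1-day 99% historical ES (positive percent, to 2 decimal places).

The 7 worst returns sum to -43.68%.
ES = −(-43.68%) / 7 = 6.24%.

6.24%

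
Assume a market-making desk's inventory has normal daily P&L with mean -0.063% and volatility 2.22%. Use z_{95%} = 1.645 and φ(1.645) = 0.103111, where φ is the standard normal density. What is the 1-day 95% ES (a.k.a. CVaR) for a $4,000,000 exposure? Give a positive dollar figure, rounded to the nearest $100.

Tail multiplier: φ(z)/(1−α) = 0.103111 / 0.05 = 2.062.
ES = −(-0.063%) + 2.22% × 2.062 = 4.641%.
On $4,000,000: 0.04641 × $4,000,000 = $185,640.

$185,600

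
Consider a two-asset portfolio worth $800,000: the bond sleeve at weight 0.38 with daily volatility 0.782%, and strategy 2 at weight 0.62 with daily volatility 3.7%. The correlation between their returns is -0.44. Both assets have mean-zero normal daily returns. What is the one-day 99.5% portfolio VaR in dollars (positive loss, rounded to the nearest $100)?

σ_p² = 0.38²·0.782² + 0.62²·3.7² + 2·-0.44·0.38·0.62·0.782·3.7 = 4.7509 (%²).
σ_p = √4.7509 = 2.180%.
At 99.5%, z = 2.576.
VaR = 2.576 × 2.180% = 5.616%; on $800,000 that is $44,928.

$44,900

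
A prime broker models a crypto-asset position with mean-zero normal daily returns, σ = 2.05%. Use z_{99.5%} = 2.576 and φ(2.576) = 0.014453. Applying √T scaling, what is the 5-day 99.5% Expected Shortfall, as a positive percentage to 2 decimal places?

σ_{5d} = 2.05% × √5 = 4.584%.
ES multiplier = φ(z)/(1−α) = 0.014453/0.005 = 2.891.
ES = 4.584% × 2.891 = 13.252%.

13.25%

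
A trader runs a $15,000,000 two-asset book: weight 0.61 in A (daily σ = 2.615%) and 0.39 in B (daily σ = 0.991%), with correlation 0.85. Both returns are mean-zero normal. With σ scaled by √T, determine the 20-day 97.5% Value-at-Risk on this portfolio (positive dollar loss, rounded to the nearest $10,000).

σ_p = √(0.61²·2.615² + 0.39²·0.991² + 2·0.85·0.61·0.39·2.615·0.991) = 1.934%.
σ_{20d} = 1.934% × √20 = 8.649%.
z(97.5%) = 1.960.
VaR = 1.960 × 8.649% = 16.952%; on $15,000,000 that is $2,542,800.

$2,540,000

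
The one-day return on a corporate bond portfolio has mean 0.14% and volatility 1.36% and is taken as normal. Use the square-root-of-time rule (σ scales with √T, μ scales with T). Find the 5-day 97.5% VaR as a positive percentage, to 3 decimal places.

At 97.5%, z = 1.960.
σ_{5d} = 1.36% × √5 = 3.041%; μ_{5d} = 5 × 0.14% = 0.700%.
VaR = −(0.700%) + 1.960 × 3.041% = 5.260%.

5.260%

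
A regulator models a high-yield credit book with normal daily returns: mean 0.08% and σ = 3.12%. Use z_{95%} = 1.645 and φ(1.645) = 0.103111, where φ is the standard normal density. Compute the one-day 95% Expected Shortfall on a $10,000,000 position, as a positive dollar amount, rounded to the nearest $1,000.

Tail multiplier: φ(z)/(1−α) = 0.103111 / 0.05 = 2.062.
ES = −(0.08%) + 3.12% × 2.062 = 6.353%.
On $10,000,000: 0.06353 × $10,000,000 = $635,300.

$635,000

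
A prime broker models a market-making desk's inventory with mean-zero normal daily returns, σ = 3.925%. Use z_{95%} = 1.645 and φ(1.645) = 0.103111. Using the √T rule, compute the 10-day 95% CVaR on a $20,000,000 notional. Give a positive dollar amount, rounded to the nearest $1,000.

σ_{10d} = 3.925% × √10 = 12.412%.
ES multiplier = φ(z)/(1−α) = 0.103111/0.05 = 2.062.
ES = 12.412% × 2.062 = 25.594%; on $20,000,000: $5,118,800.

$5,119,000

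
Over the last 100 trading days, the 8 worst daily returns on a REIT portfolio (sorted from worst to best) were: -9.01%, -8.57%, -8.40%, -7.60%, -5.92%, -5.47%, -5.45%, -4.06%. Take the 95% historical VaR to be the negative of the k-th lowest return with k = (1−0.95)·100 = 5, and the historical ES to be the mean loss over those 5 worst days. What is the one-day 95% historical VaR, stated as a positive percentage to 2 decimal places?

k = 5; the 5th lowest return is -5.92%, so VaR = 5.92%.

5.92%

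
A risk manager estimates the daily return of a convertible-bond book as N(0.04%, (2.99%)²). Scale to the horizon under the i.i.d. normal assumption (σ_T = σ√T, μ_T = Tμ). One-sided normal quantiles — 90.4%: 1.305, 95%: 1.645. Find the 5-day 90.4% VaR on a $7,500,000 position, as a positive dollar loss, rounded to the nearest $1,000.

$639,000

σ_{5d} = 2.99% × √5 = 6.686%; μ_{5d} = 5 × 0.04% = 0.200%.
VaR = −(0.200%) + 1.305 × 6.686% = 8.525%.
On $7,500,000: 0.08525 × $7,500,000 = $639,375.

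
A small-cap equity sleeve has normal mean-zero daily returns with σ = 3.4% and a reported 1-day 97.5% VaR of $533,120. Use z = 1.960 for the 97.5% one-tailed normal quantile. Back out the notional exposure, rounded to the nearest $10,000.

VaR as a fraction of value: z·σ = 1.960 × 3.4% = 6.664%.
Position = $533,120 / 0.06664 = $8,000,000.

$8,000,000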